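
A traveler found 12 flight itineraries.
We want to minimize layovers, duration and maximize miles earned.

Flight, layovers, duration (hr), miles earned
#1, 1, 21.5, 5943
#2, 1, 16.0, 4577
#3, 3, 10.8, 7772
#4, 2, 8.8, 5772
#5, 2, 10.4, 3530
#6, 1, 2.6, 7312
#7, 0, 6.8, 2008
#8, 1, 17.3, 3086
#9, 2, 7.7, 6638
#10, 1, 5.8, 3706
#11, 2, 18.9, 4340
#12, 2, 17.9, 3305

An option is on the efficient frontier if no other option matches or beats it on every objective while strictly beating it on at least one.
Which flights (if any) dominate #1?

#6: layovers 1≤1, duration 2.6≤21.5, miles earned 7312≥5943 — dominates #1.
Others (#2, #3, #4, #5, #7, #8, #9, #10, #11, #12) are each worse than #1 on at least one objective.

#6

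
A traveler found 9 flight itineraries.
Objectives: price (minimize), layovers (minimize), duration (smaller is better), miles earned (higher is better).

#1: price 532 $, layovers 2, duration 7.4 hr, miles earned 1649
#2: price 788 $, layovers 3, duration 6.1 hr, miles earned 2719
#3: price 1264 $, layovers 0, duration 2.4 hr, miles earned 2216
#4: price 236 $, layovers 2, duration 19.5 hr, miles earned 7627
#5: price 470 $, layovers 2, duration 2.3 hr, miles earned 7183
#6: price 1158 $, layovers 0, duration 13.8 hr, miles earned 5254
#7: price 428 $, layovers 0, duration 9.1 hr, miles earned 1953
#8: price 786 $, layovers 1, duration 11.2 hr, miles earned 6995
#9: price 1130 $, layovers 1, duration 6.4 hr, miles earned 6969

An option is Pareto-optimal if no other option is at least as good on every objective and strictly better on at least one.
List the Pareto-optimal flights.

#3, #4, #5, #6, #7, #8, #9

#1: dominated by #5 (price 470≤532, layovers 2≤2, duration 2.3≤7.4, miles earned 7183≥1649).
#2: dominated by #5 (price 470≤788, layovers 2≤3, duration 2.3≤6.1, miles earned 7183≥2719).
#3: not dominated.
#4: not dominated (best price).
#5: not dominated (best duration).
#6: not dominated.
#7: not dominated.
#8: not dominated.
#9: not dominated.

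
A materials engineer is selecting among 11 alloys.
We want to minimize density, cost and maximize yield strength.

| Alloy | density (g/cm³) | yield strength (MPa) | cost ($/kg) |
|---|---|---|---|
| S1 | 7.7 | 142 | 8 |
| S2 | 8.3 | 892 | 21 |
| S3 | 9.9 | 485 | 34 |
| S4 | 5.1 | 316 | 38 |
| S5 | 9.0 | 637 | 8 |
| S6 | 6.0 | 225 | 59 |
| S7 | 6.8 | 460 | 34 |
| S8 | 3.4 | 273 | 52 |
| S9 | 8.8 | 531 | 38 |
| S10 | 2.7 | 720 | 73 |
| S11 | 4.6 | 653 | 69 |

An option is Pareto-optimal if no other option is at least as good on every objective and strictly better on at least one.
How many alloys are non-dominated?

S1: not dominated.
S2: not dominated (best yield strength).
S3: dominated by S2 (density 8.3≤9.9, yield strength 892≥485, cost 21≤34).
S4: not dominated.
S5: not dominated.
S6: dominated by S4 (density 5.1≤6.0, yield strength 316≥225, cost 38≤59).
S7: not dominated.
S8: not dominated.
S9: dominated by S2 (density 8.3≤8.8, yield strength 892≥531, cost 21≤38).
S10: not dominated (best density).
S11: not dominated.
Pareto-optimal: S1, S2, S4, S5, S7, S8, S10, S11 → 8.

8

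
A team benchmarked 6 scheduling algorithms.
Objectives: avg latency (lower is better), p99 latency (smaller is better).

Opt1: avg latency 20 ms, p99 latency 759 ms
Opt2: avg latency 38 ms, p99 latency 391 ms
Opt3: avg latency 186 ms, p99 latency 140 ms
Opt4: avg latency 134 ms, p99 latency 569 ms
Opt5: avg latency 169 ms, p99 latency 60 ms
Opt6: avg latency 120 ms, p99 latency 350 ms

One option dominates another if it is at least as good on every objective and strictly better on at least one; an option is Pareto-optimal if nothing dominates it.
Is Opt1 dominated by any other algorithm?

No

Opt2: worse on avg latency (38 vs 20).
Opt3: worse on avg latency (186 vs 20).
Opt4: worse on avg latency (134 vs 20).
Opt5: worse on avg latency (169 vs 20).
Opt6: worse on avg latency (120 vs 20).
No option is at least as good as Opt1 on every objective and strictly better on one.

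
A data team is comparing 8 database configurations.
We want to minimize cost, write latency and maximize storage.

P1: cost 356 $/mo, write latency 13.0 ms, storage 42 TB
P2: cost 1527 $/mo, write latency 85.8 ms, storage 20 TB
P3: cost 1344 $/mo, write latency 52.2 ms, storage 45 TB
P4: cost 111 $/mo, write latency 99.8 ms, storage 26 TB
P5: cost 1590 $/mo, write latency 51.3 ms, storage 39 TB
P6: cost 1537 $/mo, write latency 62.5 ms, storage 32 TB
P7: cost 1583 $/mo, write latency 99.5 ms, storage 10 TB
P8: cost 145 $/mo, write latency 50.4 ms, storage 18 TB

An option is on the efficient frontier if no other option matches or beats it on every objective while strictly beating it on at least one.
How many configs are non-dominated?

P1: not dominated (best write latency).
P2: dominated by P1 (cost 356≤1527, write latency 13.0≤85.8, storage 42≥20).
P3: not dominated (best storage).
P4: not dominated (best cost).
P5: dominated by P1 (cost 356≤1590, write latency 13.0≤51.3, storage 42≥39).
P6: dominated by P1 (cost 356≤1537, write latency 13.0≤62.5, storage 42≥32).
P7: dominated by P1 (cost 356≤1583, write latency 13.0≤99.5, storage 42≥10).
P8: not dominated.
Pareto-optimal: P1, P3, P4, P8 → 4.

4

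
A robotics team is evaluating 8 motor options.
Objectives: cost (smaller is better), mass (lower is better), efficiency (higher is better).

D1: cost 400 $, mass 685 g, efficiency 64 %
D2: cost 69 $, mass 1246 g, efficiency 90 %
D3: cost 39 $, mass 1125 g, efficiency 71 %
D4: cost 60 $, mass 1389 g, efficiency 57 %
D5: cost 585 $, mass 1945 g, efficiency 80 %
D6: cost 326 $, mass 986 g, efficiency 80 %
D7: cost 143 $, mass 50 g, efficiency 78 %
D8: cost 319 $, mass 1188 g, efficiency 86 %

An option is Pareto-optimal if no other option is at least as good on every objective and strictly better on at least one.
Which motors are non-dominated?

D2, D3, D6, D7, D8

D1: dominated by D7 (cost 143≤400, mass 50≤685, efficiency 78≥64).
D2: not dominated (best efficiency).
D3: not dominated (best cost).
D4: dominated by D3 (cost 39≤60, mass 1125≤1389, efficiency 71≥57).
D5: dominated by D2 (cost 69≤585, mass 1246≤1945, efficiency 90≥80).
D6: not dominated.
D7: not dominated (best mass).
D8: not dominated.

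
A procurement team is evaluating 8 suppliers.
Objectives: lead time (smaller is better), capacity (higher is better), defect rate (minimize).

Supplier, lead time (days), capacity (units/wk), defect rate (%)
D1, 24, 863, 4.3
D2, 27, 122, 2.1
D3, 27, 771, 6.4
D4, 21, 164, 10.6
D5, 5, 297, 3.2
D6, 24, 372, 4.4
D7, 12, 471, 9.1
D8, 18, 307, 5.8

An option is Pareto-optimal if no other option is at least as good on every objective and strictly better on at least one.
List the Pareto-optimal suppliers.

D1: not dominated (best capacity).
D2: not dominated (best defect rate).
D3: dominated by D1 (lead time 24≤27, capacity 863≥771, defect rate 4.3≤6.4).
D4: dominated by D5 (lead time 5≤21, capacity 297≥164, defect rate 3.2≤10.6).
D5: not dominated (best lead time).
D6: dominated by D1 (lead time 24≤24, capacity 863≥372, defect rate 4.3≤4.4).
D7: not dominated.
D8: not dominated.

D1, D2, D5, D7, D8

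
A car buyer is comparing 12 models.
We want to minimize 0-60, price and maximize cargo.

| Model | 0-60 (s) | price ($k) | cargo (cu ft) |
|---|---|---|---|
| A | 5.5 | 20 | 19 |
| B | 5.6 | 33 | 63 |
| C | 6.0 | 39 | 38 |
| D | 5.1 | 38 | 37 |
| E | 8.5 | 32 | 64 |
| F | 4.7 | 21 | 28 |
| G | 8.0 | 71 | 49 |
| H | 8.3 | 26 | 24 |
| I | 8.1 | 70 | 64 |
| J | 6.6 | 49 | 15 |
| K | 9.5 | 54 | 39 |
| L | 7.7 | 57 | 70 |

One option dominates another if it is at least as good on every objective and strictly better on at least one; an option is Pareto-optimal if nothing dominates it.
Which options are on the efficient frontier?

A, B, D, E, F, L

A: not dominated (best price).
B: not dominated.
C: dominated by B (0-60 5.6≤6.0, price 33≤39, cargo 63≥38).
D: not dominated.
E: not dominated.
F: not dominated (best 0-60).
G: dominated by B (0-60 5.6≤8.0, price 33≤71, cargo 63≥49).
H: dominated by F (0-60 4.7≤8.3, price 21≤26, cargo 28≥24).
I: dominated by L (0-60 7.7≤8.1, price 57≤70, cargo 70≥64).
J: dominated by A (0-60 5.5≤6.6, price 20≤49, cargo 19≥15).
K: dominated by B (0-60 5.6≤9.5, price 33≤54, cargo 63≥39).
L: not dominated (best cargo).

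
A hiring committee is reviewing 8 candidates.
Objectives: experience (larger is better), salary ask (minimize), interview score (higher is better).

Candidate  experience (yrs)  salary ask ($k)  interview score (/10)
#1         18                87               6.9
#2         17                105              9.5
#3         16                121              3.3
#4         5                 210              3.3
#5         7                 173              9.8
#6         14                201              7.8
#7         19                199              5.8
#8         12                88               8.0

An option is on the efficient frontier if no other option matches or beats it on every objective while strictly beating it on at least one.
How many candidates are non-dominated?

5

#1: not dominated (best salary ask).
#2: not dominated.
#3: dominated by #1 (experience 18≥16, salary ask 87≤121, interview score 6.9≥3.3).
#4: dominated by #1 (experience 18≥5, salary ask 87≤210, interview score 6.9≥3.3).
#5: not dominated (best interview score).
#6: dominated by #2 (experience 17≥14, salary ask 105≤201, interview score 9.5≥7.8).
#7: not dominated (best experience).
#8: not dominated.
Pareto-optimal: #1, #2, #5, #7, #8 → 5.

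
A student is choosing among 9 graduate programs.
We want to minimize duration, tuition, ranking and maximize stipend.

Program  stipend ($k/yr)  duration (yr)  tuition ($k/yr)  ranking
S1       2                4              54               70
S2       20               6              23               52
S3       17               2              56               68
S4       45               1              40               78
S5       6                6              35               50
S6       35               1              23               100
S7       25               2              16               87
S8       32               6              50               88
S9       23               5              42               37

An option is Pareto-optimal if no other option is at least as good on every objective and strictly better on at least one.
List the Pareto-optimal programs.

S1, S2, S3, S4, S5, S6, S7, S9

S1: not dominated.
S2: not dominated.
S3: not dominated.
S4: not dominated (best stipend).
S5: not dominated.
S6: not dominated.
S7: not dominated (best tuition).
S8: dominated by S4 (stipend 45≥32, duration 1≤6, tuition 40≤50, ranking 78≤88).
S9: not dominated (best ranking).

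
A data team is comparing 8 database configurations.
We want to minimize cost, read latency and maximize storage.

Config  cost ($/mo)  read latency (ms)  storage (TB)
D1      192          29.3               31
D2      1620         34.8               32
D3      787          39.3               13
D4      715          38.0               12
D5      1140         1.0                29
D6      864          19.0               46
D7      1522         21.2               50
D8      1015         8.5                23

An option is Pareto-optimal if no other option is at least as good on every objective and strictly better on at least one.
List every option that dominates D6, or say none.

D1: worse on read latency (29.3 vs 19.0).
D2: worse on cost (1620 vs 864).
D3: worse on read latency (39.3 vs 19.0).
D4: worse on read latency (38.0 vs 19.0).
D5: worse on cost (1140 vs 864).
D7: worse on cost (1522 vs 864).
D8: worse on cost (1015 vs 864).
No option dominates D6.

none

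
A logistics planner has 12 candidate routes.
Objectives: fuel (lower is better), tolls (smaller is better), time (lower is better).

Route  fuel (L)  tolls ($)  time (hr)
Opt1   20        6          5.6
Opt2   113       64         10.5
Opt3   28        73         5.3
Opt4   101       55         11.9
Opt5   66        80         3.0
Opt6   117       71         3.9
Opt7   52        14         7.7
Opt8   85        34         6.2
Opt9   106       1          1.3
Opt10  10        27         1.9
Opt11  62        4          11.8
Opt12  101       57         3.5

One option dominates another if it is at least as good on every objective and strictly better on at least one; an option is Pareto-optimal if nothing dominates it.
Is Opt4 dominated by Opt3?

No

Opt3 vs Opt4: Opt3 is worse on tolls (73 vs 55), so it does not dominate Opt4.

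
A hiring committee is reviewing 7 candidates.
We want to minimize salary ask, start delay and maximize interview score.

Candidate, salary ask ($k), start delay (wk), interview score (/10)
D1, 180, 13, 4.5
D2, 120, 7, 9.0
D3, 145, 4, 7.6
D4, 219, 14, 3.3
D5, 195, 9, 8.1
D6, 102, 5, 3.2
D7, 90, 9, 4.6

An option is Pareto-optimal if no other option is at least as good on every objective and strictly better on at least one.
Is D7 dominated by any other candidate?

D1: worse on salary ask (180 vs 90).
D2: worse on salary ask (120 vs 90).
D3: worse on salary ask (145 vs 90).
D4: worse on salary ask (219 vs 90).
D5: worse on salary ask (195 vs 90).
D6: worse on salary ask (102 vs 90).
No option is at least as good as D7 on every objective and strictly better on one.

No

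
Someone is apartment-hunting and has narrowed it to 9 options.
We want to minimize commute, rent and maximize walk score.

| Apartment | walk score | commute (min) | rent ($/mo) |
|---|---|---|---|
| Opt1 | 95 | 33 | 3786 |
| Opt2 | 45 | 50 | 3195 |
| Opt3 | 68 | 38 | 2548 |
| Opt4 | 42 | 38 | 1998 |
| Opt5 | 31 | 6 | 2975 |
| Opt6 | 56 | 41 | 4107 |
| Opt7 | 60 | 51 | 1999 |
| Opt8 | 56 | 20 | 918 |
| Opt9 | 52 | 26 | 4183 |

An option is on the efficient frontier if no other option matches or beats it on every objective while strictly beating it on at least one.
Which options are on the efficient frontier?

Opt1, Opt3, Opt5, Opt7, Opt8

Opt1: not dominated (best walk score).
Opt2: dominated by Opt3 (walk score 68≥45, commute 38≤50, rent 2548≤3195).
Opt3: not dominated.
Opt4: dominated by Opt8 (walk score 56≥42, commute 20≤38, rent 918≤1998).
Opt5: not dominated (best commute).
Opt6: dominated by Opt1 (walk score 95≥56, commute 33≤41, rent 3786≤4107).
Opt7: not dominated.
Opt8: not dominated (best rent).
Opt9: dominated by Opt8 (walk score 56≥52, commute 20≤26, rent 918≤4183).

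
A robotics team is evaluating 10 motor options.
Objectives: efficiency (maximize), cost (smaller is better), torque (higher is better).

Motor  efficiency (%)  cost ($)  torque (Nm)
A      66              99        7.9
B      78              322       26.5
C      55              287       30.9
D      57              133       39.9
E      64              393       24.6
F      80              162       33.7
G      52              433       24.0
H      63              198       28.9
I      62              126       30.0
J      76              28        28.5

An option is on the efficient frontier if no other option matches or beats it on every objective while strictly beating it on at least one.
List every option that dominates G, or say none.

B, C, D, E, F, H, I, J

B: efficiency 78≥52, cost 322≤433, torque 26.5≥24.0 — dominates G.
C: efficiency 55≥52, cost 287≤433, torque 30.9≥24.0 — dominates G.
D: efficiency 57≥52, cost 133≤433, torque 39.9≥24.0 — dominates G.
E: efficiency 64≥52, cost 393≤433, torque 24.6≥24.0 — dominates G.
F: efficiency 80≥52, cost 162≤433, torque 33.7≥24.0 — dominates G.
H: efficiency 63≥52, cost 198≤433, torque 28.9≥24.0 — dominates G.
I: efficiency 62≥52, cost 126≤433, torque 30.0≥24.0 — dominates G.
J: efficiency 76≥52, cost 28≤433, torque 28.5≥24.0 — dominates G.
Others (A) are each worse than G on at least one objective.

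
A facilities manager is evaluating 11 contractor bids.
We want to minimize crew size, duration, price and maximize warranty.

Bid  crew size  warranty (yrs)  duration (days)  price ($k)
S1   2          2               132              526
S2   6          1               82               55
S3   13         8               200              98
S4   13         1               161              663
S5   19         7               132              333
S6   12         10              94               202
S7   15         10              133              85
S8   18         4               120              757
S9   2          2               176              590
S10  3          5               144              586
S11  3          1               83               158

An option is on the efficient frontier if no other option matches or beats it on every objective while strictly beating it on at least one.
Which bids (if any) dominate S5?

S6

S6: crew size 12≤19, warranty 10≥7, duration 94≤132, price 202≤333 — dominates S5.
Others (S1, S2, S3, S4, S7, S8, S9, S10, S11) are each worse than S5 on at least one objective.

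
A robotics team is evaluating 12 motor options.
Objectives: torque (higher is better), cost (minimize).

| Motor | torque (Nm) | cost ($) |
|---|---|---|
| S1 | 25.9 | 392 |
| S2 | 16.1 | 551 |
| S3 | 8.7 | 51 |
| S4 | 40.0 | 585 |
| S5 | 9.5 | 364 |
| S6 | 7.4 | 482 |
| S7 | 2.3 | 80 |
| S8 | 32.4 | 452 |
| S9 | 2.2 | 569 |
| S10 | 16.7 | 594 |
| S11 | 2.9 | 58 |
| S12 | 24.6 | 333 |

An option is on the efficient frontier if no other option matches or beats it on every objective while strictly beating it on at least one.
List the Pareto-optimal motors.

S1: not dominated.
S2: dominated by S1 (torque 25.9≥16.1, cost 392≤551).
S3: not dominated (best cost).
S4: not dominated (best torque).
S5: dominated by S12 (torque 24.6≥9.5, cost 333≤364).
S6: dominated by S1 (torque 25.9≥7.4, cost 392≤482).
S7: dominated by S3 (torque 8.7≥2.3, cost 51≤80).
S8: not dominated.
S9: dominated by S1 (torque 25.9≥2.2, cost 392≤569).
S10: dominated by S1 (torque 25.9≥16.7, cost 392≤594).
S11: dominated by S3 (torque 8.7≥2.9, cost 51≤58).
S12: not dominated.

S1, S3, S4, S8, S12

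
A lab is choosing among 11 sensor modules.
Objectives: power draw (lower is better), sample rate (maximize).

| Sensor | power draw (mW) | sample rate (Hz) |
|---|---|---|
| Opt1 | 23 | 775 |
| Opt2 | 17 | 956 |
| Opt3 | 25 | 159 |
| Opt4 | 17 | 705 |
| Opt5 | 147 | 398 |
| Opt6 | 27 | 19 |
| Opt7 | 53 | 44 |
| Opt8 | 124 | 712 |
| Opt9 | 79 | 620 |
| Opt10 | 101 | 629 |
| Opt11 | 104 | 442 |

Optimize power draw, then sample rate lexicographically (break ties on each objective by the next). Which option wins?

First minimize power draw: best is 17, kept {Opt2, Opt4}.
Then maximize sample rate: best is 956, kept {Opt2}.

Opt2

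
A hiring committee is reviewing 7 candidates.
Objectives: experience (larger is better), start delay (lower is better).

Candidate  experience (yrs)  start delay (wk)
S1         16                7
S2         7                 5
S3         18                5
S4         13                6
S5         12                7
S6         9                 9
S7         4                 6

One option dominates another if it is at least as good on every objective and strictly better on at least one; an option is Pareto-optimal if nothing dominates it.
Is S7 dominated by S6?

S6 vs S7: S6 is worse on start delay (9 vs 6), so it does not dominate S7.

No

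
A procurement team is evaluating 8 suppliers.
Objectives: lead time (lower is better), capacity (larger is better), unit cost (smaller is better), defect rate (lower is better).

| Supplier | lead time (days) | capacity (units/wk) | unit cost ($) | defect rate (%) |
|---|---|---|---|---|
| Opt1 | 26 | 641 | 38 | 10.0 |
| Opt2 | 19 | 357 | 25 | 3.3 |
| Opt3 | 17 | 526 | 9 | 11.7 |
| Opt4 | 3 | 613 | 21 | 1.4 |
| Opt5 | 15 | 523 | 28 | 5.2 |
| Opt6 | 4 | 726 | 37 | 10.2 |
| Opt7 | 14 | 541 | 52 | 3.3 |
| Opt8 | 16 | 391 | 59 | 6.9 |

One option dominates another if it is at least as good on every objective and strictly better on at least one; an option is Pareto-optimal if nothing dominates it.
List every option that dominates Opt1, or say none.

none

Opt2: worse on capacity (357 vs 641).
Opt3: worse on capacity (526 vs 641).
Opt4: worse on capacity (613 vs 641).
Opt5: worse on capacity (523 vs 641).
Opt6: worse on defect rate (10.2 vs 10.0).
Opt7: worse on capacity (541 vs 641).
Opt8: worse on capacity (391 vs 641).
No option dominates Opt1.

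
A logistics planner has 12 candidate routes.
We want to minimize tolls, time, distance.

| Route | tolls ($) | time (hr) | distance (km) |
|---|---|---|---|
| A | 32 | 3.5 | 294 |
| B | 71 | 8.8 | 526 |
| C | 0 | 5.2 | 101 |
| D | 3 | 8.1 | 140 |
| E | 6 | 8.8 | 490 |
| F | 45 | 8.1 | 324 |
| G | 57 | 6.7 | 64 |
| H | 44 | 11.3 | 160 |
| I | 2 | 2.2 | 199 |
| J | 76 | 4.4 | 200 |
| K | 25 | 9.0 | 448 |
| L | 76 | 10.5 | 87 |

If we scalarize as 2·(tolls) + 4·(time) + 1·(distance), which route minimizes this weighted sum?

C

A: 2·32 + 4·3.5 + 1·294 = 372.0
B: 2·71 + 4·8.8 + 1·526 = 703.2
C: 2·0 + 4·5.2 + 1·101 = 121.8
D: 2·3 + 4·8.1 + 1·140 = 178.4
E: 2·6 + 4·8.8 + 1·490 = 537.2
F: 2·45 + 4·8.1 + 1·324 = 446.4
G: 2·57 + 4·6.7 + 1·64 = 204.8
H: 2·44 + 4·11.3 + 1·160 = 293.2
I: 2·2 + 4·2.2 + 1·199 = 211.8
J: 2·76 + 4·4.4 + 1·200 = 369.6
K: 2·25 + 4·9.0 + 1·448 = 534.0
L: 2·76 + 4·10.5 + 1·87 = 281.0
Lowest: C at 121.8.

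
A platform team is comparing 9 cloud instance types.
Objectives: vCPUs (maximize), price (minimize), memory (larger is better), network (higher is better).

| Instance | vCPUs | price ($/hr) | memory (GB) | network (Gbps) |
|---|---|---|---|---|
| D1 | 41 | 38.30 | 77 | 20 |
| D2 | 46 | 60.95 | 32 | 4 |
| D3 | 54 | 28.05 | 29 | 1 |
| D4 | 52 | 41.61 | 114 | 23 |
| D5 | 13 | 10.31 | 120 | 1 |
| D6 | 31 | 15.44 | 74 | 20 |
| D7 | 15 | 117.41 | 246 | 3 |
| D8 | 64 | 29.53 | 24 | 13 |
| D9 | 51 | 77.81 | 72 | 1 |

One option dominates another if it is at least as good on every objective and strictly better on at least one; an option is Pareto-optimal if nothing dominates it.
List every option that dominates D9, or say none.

D4: vCPUs 52≥51, price 41.61≤77.81, memory 114≥72, network 23≥1 — dominates D9.
Others (D1, D2, D3, D5, D6, D7, D8) are each worse than D9 on at least one objective.

D4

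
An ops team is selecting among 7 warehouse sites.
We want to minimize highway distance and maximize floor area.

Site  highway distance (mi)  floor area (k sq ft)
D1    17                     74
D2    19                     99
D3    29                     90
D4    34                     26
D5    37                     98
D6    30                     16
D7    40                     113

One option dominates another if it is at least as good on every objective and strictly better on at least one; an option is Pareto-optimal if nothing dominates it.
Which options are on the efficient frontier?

D1: not dominated (best highway distance).
D2: not dominated.
D3: dominated by D2 (highway distance 19≤29, floor area 99≥90).
D4: dominated by D1 (highway distance 17≤34, floor area 74≥26).
D5: dominated by D2 (highway distance 19≤37, floor area 99≥98).
D6: dominated by D1 (highway distance 17≤30, floor area 74≥16).
D7: not dominated (best floor area).

D1, D2, D7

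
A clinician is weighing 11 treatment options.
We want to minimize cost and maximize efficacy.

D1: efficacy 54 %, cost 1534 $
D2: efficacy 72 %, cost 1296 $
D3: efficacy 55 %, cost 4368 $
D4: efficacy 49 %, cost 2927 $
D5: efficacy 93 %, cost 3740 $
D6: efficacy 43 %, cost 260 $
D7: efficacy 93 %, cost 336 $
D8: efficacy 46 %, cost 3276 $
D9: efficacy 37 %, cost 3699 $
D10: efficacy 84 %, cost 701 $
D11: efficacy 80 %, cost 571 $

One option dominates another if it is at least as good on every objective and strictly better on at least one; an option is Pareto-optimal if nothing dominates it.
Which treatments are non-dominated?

D6, D7

D1: dominated by D2 (efficacy 72≥54, cost 1296≤1534).
D2: dominated by D7 (efficacy 93≥72, cost 336≤1296).
D3: dominated by D2 (efficacy 72≥55, cost 1296≤4368).
D4: dominated by D1 (efficacy 54≥49, cost 1534≤2927).
D5: dominated by D7 (efficacy 93≥93, cost 336≤3740).
D6: not dominated (best cost).
D7: not dominated.
D8: dominated by D1 (efficacy 54≥46, cost 1534≤3276).
D9: dominated by D1 (efficacy 54≥37, cost 1534≤3699).
D10: dominated by D7 (efficacy 93≥84, cost 336≤701).
D11: dominated by D7 (efficacy 93≥80, cost 336≤571).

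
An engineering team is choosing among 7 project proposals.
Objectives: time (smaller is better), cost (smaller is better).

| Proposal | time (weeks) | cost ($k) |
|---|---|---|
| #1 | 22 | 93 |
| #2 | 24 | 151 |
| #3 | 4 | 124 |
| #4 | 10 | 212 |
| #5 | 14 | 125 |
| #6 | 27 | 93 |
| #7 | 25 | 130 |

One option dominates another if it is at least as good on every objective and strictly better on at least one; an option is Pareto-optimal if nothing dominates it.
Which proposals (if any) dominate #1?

none

#2: worse on time (24 vs 22).
#3: worse on cost (124 vs 93).
#4: worse on cost (212 vs 93).
#5: worse on cost (125 vs 93).
#6: worse on time (27 vs 22).
#7: worse on time (25 vs 22).
No option dominates #1.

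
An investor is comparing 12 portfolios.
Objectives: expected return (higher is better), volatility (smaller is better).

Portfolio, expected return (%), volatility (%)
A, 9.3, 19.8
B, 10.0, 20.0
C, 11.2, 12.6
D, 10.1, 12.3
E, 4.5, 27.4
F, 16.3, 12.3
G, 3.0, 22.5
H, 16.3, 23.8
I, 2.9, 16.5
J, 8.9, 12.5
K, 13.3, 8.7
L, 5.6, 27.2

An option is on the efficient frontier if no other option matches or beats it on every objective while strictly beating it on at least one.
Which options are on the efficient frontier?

F, K

A: dominated by C (expected return 11.2≥9.3, volatility 12.6≤19.8).
B: dominated by C (expected return 11.2≥10.0, volatility 12.6≤20.0).
C: dominated by F (expected return 16.3≥11.2, volatility 12.3≤12.6).
D: dominated by F (expected return 16.3≥10.1, volatility 12.3≤12.3).
E: dominated by A (expected return 9.3≥4.5, volatility 19.8≤27.4).
F: not dominated.
G: dominated by A (expected return 9.3≥3.0, volatility 19.8≤22.5).
H: dominated by F (expected return 16.3≥16.3, volatility 12.3≤23.8).
I: dominated by C (expected return 11.2≥2.9, volatility 12.6≤16.5).
J: dominated by D (expected return 10.1≥8.9, volatility 12.3≤12.5).
K: not dominated (best volatility).
L: dominated by A (expected return 9.3≥5.6, volatility 19.8≤27.2).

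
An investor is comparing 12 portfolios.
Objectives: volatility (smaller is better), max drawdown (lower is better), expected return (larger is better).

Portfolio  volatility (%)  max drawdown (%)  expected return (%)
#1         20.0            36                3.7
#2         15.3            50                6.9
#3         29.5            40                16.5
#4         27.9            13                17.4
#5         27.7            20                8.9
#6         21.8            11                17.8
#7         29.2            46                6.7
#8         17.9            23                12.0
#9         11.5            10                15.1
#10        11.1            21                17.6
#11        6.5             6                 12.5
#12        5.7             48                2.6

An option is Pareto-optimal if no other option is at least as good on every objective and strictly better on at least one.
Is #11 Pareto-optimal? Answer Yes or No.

Yes

#1: worse on volatility (20.0 vs 6.5).
#2: worse on volatility (15.3 vs 6.5).
#3: worse on volatility (29.5 vs 6.5).
#4: worse on volatility (27.9 vs 6.5).
#5: worse on volatility (27.7 vs 6.5).
#6: worse on volatility (21.8 vs 6.5).
#7: worse on volatility (29.2 vs 6.5).
#8: worse on volatility (17.9 vs 6.5).
#9: worse on volatility (11.5 vs 6.5).
#10: worse on volatility (11.1 vs 6.5).
#12: worse on max drawdown (48 vs 6).
No option is at least as good as #11 on every objective and strictly better on one.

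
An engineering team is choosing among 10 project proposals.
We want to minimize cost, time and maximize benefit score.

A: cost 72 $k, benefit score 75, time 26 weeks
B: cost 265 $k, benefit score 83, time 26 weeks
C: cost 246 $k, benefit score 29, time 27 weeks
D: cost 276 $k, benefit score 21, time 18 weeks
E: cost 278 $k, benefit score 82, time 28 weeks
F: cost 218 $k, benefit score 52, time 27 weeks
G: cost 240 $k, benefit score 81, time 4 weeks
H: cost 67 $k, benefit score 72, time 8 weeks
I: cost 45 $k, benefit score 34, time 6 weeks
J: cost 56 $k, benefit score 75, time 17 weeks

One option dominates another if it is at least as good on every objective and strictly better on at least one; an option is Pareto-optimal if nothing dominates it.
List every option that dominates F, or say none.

A: cost 72≤218, benefit score 75≥52, time 26≤27 — dominates F.
H: cost 67≤218, benefit score 72≥52, time 8≤27 — dominates F.
J: cost 56≤218, benefit score 75≥52, time 17≤27 — dominates F.
Others (B, C, D, E, G, I) are each worse than F on at least one objective.

A, H, J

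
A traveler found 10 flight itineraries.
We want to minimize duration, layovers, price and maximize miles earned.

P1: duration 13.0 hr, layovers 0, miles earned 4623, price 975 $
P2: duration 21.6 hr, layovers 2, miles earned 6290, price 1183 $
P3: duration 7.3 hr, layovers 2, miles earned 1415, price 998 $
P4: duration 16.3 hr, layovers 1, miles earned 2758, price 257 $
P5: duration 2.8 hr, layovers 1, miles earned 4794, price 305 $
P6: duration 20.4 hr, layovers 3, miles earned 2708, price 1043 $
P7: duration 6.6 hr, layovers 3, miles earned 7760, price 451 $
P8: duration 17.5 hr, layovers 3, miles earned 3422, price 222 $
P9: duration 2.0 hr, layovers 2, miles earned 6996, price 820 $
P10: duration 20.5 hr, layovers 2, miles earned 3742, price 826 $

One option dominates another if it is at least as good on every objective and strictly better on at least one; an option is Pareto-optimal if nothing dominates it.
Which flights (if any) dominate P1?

P2: worse on duration (21.6 vs 13.0).
P3: worse on layovers (2 vs 0).
P4: worse on duration (16.3 vs 13.0).
P5: worse on layovers (1 vs 0).
P6: worse on duration (20.4 vs 13.0).
P7: worse on layovers (3 vs 0).
P8: worse on duration (17.5 vs 13.0).
P9: worse on layovers (2 vs 0).
P10: worse on duration (20.5 vs 13.0).
No option dominates P1.

none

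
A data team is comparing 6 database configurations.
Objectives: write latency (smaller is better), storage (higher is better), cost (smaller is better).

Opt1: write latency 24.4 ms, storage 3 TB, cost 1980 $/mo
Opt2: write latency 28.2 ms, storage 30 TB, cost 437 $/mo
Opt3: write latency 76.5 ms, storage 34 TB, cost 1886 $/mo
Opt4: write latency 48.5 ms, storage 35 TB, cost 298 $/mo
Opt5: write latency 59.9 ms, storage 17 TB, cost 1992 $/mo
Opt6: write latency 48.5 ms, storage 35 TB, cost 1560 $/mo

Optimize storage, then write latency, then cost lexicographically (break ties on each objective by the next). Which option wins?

Opt4

First maximize storage: best is 35, kept {Opt4, Opt6}.
Then minimize write latency: best is 48.5, kept {Opt4, Opt6}.
Then minimize cost: best is 298, kept {Opt4}.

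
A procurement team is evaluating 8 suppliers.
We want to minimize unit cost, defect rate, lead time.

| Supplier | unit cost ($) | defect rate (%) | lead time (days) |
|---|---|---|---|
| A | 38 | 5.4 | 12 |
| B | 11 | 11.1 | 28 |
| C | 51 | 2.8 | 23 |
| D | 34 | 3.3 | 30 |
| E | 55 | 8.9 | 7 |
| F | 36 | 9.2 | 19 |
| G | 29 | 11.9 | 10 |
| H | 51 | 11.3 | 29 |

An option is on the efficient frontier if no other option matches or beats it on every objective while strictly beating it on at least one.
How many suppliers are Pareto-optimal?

7

A: not dominated.
B: not dominated (best unit cost).
C: not dominated (best defect rate).
D: not dominated.
E: not dominated (best lead time).
F: not dominated.
G: not dominated.
H: dominated by A (unit cost 38≤51, defect rate 5.4≤11.3, lead time 12≤29).
Pareto-optimal: A, B, C, D, E, F, G → 7.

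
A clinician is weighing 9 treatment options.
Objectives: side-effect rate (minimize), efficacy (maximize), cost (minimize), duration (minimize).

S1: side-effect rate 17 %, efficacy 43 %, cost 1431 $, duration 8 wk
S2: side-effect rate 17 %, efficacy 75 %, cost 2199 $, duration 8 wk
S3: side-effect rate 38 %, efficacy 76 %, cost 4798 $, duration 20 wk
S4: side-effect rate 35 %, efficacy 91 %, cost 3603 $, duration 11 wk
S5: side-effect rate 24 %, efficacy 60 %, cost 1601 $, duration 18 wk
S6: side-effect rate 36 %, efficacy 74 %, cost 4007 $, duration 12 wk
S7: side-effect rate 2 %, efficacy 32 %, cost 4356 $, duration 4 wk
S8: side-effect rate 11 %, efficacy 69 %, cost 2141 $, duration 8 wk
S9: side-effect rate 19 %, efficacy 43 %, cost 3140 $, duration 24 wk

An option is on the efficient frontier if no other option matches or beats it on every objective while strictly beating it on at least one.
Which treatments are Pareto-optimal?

S1: not dominated (best cost).
S2: not dominated.
S3: dominated by S4 (side-effect rate 35≤38, efficacy 91≥76, cost 3603≤4798, duration 11≤20).
S4: not dominated (best efficacy).
S5: not dominated.
S6: dominated by S2 (side-effect rate 17≤36, efficacy 75≥74, cost 2199≤4007, duration 8≤12).
S7: not dominated (best side-effect rate).
S8: not dominated.
S9: dominated by S1 (side-effect rate 17≤19, efficacy 43≥43, cost 1431≤3140, duration 8≤24).

S1, S2, S4, S5, S7, S8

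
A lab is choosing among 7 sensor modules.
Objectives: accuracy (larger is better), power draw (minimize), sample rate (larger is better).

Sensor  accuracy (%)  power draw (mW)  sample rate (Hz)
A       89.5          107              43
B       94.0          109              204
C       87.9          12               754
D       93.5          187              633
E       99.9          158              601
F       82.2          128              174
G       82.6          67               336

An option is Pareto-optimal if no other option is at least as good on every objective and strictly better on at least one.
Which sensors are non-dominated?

A: not dominated.
B: not dominated.
C: not dominated (best power draw).
D: not dominated.
E: not dominated (best accuracy).
F: dominated by B (accuracy 94.0≥82.2, power draw 109≤128, sample rate 204≥174).
G: dominated by C (accuracy 87.9≥82.6, power draw 12≤67, sample rate 754≥336).

A, B, C, D, E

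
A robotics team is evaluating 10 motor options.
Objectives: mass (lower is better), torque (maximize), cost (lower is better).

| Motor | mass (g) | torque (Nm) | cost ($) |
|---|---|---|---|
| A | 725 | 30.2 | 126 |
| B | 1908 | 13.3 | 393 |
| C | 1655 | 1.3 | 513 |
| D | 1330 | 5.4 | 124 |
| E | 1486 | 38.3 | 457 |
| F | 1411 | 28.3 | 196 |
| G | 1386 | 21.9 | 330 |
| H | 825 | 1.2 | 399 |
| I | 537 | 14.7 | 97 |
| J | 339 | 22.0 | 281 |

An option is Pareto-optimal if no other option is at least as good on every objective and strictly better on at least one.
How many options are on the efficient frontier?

4

A: not dominated.
B: dominated by A (mass 725≤1908, torque 30.2≥13.3, cost 126≤393).
C: dominated by A (mass 725≤1655, torque 30.2≥1.3, cost 126≤513).
D: dominated by I (mass 537≤1330, torque 14.7≥5.4, cost 97≤124).
E: not dominated (best torque).
F: dominated by A (mass 725≤1411, torque 30.2≥28.3, cost 126≤196).
G: dominated by A (mass 725≤1386, torque 30.2≥21.9, cost 126≤330).
H: dominated by A (mass 725≤825, torque 30.2≥1.2, cost 126≤399).
I: not dominated (best cost).
J: not dominated (best mass).
Pareto-optimal: A, E, I, J → 4.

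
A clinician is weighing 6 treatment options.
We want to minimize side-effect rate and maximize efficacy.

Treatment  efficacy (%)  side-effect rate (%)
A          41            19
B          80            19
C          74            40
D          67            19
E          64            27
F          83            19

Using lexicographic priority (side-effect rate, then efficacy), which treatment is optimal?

First minimize side-effect rate: best is 19, kept {A, B, D, F}.
Then maximize efficacy: best is 83, kept {F}.

F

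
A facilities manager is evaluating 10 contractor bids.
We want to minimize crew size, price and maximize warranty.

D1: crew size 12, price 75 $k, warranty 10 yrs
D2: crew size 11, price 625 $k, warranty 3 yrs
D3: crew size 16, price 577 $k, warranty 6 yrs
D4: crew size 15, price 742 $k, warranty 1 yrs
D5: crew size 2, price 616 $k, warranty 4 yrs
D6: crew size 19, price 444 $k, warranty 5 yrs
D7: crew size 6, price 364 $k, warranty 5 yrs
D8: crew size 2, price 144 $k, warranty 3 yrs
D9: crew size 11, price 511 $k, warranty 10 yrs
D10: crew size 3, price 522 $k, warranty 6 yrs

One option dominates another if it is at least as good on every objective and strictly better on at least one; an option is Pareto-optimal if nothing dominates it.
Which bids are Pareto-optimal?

D1: not dominated (best price).
D2: dominated by D5 (crew size 2≤11, price 616≤625, warranty 4≥3).
D3: dominated by D1 (crew size 12≤16, price 75≤577, warranty 10≥6).
D4: dominated by D1 (crew size 12≤15, price 75≤742, warranty 10≥1).
D5: not dominated.
D6: dominated by D1 (crew size 12≤19, price 75≤444, warranty 10≥5).
D7: not dominated.
D8: not dominated.
D9: not dominated.
D10: not dominated.

D1, D5, D7, D8, D9, D10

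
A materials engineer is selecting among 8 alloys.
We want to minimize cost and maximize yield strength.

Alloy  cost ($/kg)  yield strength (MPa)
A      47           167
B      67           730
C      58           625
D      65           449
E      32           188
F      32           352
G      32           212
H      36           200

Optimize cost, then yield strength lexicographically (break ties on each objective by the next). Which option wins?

F

First minimize cost: best is 32, kept {E, F, G}.
Then maximize yield strength: best is 352, kept {F}.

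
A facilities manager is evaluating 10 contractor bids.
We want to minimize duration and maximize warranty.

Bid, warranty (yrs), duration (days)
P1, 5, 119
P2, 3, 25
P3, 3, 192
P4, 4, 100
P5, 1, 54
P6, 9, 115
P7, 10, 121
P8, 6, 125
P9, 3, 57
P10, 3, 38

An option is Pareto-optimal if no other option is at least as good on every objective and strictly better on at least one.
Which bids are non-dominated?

P2, P4, P6, P7

P1: dominated by P6 (warranty 9≥5, duration 115≤119).
P2: not dominated (best duration).
P3: dominated by P1 (warranty 5≥3, duration 119≤192).
P4: not dominated.
P5: dominated by P2 (warranty 3≥1, duration 25≤54).
P6: not dominated.
P7: not dominated (best warranty).
P8: dominated by P6 (warranty 9≥6, duration 115≤125).
P9: dominated by P2 (warranty 3≥3, duration 25≤57).
P10: dominated by P2 (warranty 3≥3, duration 25≤38).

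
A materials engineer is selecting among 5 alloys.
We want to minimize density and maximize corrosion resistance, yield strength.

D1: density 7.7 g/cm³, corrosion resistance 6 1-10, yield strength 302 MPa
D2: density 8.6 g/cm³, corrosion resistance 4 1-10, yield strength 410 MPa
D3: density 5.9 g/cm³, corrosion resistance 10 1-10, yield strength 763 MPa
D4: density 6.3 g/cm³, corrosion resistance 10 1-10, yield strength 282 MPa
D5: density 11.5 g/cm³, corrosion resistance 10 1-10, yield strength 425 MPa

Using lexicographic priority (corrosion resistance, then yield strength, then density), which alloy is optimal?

D3

First maximize corrosion resistance: best is 10, kept {D3, D4, D5}.
Then maximize yield strength: best is 763, kept {D3}.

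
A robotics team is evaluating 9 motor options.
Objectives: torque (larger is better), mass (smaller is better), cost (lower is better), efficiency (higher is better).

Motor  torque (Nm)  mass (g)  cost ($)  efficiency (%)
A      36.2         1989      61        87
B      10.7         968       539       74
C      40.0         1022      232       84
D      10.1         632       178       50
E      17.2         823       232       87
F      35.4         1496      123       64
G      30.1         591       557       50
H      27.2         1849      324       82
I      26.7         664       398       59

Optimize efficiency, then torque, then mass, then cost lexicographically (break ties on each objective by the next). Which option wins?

First maximize efficiency: best is 87, kept {A, E}.
Then maximize torque: best is 36.2, kept {A}.

A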